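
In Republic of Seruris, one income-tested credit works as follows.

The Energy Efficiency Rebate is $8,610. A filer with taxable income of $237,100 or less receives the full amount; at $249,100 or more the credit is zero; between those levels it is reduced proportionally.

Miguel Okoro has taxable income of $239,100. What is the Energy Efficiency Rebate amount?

Energy Efficiency Rebate: $239,100 is $2,000 into a $12,000 phase-out range, leaving 10,000/12,000 of the credit: $8,610 × 10,000/12,000 = $7,175.

$7,175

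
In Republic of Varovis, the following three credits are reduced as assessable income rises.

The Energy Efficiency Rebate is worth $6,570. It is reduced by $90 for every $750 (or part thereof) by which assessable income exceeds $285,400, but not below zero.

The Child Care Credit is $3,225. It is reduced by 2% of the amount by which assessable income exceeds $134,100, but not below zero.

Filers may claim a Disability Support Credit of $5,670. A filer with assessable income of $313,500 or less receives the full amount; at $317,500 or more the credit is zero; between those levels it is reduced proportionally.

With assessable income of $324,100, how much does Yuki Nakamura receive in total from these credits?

Energy Efficiency Rebate: income exceeds $285,400 by $38,700, which is 52 full-or-partial $750 increments; reduction = 52 × $90 = $4,680, leaving $1,890.
Child Care Credit: 2% of the $190,000 excess over $134,100 is $3,800 ≥ base, so the credit is $0.
Disability Support Credit: $324,100 is at or above $317,500, so the credit is $0.
Total: $1,890 + $0 + $0 = $1,890.

$1,890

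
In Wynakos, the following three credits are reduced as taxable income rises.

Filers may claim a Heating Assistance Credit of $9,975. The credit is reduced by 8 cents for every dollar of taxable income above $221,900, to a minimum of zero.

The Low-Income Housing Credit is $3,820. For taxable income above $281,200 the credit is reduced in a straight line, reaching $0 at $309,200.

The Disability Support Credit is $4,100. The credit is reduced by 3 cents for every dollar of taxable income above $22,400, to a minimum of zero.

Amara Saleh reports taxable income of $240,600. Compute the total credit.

$12,299

Heating Assistance Credit: 8% of the $18,700 excess over $221,900 is $1,496; credit = $9,975 − $1,496 = $8,479.
Low-Income Housing Credit: $240,600 is at or below the $281,200 threshold, so the full $3,820 applies.
Disability Support Credit: 3% of the $218,200 excess over $22,400 is $6,546 ≥ base, so the credit is $0.
Total: $8,479 + $3,820 + $0 = $12,299.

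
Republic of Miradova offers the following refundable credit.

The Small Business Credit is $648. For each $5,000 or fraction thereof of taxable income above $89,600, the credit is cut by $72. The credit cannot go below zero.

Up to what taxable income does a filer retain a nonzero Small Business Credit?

After 8 increments the reduction is 8 × $72 = $576, leaving $72; one more increment wipes it out. Increment 8 ends at excess 8 × $5,000 = $40,000, so the highest qualifying income is $89,600 + $40,000 = $129,600.

$129,600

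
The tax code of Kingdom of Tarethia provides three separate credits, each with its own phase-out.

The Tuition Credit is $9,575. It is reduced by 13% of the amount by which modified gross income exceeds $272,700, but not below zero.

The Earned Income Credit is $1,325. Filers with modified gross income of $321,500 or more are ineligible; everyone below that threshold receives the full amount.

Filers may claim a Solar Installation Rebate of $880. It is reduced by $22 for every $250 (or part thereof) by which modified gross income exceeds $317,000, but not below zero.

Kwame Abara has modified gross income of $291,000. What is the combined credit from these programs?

Tuition Credit: 13% of the $18,300 excess over $272,700 is $2,379; credit = $9,575 − $2,379 = $7,196.
Earned Income Credit: $291,000 is below the $321,500 cutoff, so the full $1,325 applies.
Solar Installation Rebate: $291,000 is at or below the $317,000 threshold, so the full $880 applies.
Total: $7,196 + $1,325 + $880 = $9,401.

$9,401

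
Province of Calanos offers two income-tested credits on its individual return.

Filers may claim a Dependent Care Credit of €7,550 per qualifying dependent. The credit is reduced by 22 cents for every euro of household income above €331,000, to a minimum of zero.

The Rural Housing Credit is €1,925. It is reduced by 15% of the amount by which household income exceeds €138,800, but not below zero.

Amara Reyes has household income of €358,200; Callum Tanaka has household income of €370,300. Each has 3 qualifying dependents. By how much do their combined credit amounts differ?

Amara (€358,200): Dependent Care Credit: base = 3 × €7,550 = €22,650. 22% of the €27,200 excess over €331,000 is €5,984; credit = €22,650 − €5,984 = €16,666. Rural Housing Credit: 15% of the €219,400 excess over €138,800 is €32,910 ≥ base, so the credit is €0. total €16,666 + €0 = €16,666
Callum (€370,300): Dependent Care Credit: base = 3 × €7,550 = €22,650. 22% of the €39,300 excess over €331,000 is €8,646; credit = €22,650 − €8,646 = €14,004. Rural Housing Credit: 15% of the €231,500 excess over €138,800 is €34,725 ≥ base, so the credit is €0. total €14,004 + €0 = €14,004
Difference: |€16,666 − €14,004| = €2,662.

€2,662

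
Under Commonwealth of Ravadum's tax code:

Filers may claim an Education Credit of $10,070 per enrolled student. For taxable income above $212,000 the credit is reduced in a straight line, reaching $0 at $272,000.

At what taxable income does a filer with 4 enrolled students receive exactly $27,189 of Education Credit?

$231,500

Full credit = 4 × $10,070 = $40,280.
$27,189 is 27,189/40,280 of the full $40,280, so 13,091/40,280 of the $60,000 range has been used: income = $212,000 + $60,000 × 13,091/40,280 = $231,500.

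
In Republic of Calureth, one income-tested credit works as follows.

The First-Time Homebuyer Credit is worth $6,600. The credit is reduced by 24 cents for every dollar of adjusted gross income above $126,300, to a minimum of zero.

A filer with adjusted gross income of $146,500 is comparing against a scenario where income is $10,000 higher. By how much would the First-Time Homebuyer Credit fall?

$1,752

At $146,500 — 24% of the $20,200 excess over $126,300 is $4,848; credit = $6,600 − $4,848 = $1,752.
At $156,500 — 24% of the $30,200 excess over $126,300 is $7,248 ≥ base, so the credit is $0.
Lost: $1,752 − $0 = $1,752.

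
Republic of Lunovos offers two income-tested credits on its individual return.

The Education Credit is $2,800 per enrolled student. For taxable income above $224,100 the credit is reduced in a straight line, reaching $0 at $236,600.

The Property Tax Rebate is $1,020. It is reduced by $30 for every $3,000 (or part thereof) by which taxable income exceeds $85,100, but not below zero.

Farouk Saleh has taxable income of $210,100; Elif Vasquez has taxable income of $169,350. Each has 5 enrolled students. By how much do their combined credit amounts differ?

$150

Farouk ($210,100): Education Credit: base = 5 × $2,800 = $14,000. $210,100 is at or below the $224,100 threshold, so the full $14,000 applies. Property Tax Rebate: income exceeds $85,100 by $125,000 → 42 increments × $30 = $1,260 ≥ base, so the credit is $0. total $14,000 + $0 = $14,000
Elif ($169,350): Education Credit: base = 5 × $2,800 = $14,000. $169,350 is at or below the $224,100 threshold, so the full $14,000 applies. Property Tax Rebate: income exceeds $85,100 by $84,250, which is 29 full-or-partial $3,000 increments; reduction = 29 × $30 = $870, leaving $150. total $14,000 + $150 = $14,150
Difference: |$14,000 − $14,150| = $150.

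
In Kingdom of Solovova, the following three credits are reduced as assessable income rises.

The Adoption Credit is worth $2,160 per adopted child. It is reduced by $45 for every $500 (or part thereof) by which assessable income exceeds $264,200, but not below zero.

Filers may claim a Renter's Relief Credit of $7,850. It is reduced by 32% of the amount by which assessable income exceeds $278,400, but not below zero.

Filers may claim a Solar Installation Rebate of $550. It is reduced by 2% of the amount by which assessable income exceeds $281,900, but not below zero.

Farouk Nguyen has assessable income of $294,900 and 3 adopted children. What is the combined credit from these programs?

$6,550

Adoption Credit: base = 3 × $2,160 = $6,480. income exceeds $264,200 by $30,700, which is 62 full-or-partial $500 increments; reduction = 62 × $45 = $2,790, leaving $3,690.
Renter's Relief Credit: 32% of the $16,500 excess over $278,400 is $5,280; credit = $7,850 − $5,280 = $2,570.
Solar Installation Rebate: 2% of the $13,000 excess over $281,900 is $260; credit = $550 − $260 = $290.
Total: $3,690 + $2,570 + $290 = $6,550.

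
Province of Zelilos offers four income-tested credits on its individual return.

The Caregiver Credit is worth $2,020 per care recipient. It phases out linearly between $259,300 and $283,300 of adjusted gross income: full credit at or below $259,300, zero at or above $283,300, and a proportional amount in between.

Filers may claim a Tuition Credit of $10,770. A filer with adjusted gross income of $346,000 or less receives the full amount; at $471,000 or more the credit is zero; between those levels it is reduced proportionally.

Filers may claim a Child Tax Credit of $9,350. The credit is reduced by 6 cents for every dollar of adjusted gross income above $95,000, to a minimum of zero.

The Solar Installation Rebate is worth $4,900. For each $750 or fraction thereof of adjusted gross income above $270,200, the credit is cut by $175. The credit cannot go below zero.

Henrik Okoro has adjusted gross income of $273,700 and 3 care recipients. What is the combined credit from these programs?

$17,219

Caregiver Credit: base = 3 × $2,020 = $6,060. $273,700 is $14,400 into a $24,000 phase-out range, leaving 9,600/24,000 of the credit: $6,060 × 9,600/24,000 = $2,424.
Tuition Credit: $273,700 is at or below the $346,000 threshold, so the full $10,770 applies.
Child Tax Credit: 6% of the $178,700 excess over $95,000 is $10,722 ≥ base, so the credit is $0.
Solar Installation Rebate: income exceeds $270,200 by $3,500, which is 5 full-or-partial $750 increments; reduction = 5 × $175 = $875, leaving $4,025.
Total: $2,424 + $10,770 + $0 + $4,025 = $17,219.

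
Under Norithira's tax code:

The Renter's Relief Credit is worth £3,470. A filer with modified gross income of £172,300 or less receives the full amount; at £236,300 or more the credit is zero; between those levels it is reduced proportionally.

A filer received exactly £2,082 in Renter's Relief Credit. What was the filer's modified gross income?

£2,082 is 2,082/3,470 of the full £3,470, so 1,388/3,470 of the £64,000 range has been used: income = £172,300 + £64,000 × 1,388/3,470 = £197,900.

£197,900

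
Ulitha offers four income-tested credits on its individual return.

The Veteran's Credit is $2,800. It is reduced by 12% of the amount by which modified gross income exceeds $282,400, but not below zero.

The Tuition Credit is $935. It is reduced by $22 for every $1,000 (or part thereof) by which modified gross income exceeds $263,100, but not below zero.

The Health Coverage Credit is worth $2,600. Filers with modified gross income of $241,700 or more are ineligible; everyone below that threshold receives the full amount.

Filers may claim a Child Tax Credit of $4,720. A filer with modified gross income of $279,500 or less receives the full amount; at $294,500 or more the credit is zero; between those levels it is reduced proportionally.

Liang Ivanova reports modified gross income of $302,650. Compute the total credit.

Veteran's Credit: 12% of the $20,250 excess over $282,400 is $2,430; credit = $2,800 − $2,430 = $370.
Tuition Credit: income exceeds $263,100 by $39,550, which is 40 full-or-partial $1,000 increments; reduction = 40 × $22 = $880, leaving $55.
Health Coverage Credit: $302,650 meets or exceeds the $241,700 cutoff, so the credit is $0.
Child Tax Credit: $302,650 is at or above $294,500, so the credit is $0.
Total: $370 + $55 + $0 + $0 = $425.

$425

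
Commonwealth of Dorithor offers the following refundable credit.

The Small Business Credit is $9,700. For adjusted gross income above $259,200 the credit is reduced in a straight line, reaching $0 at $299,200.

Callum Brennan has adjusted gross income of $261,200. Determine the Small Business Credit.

Small Business Credit: $261,200 is $2,000 into a $40,000 phase-out range, leaving 38,000/40,000 of the credit: $9,700 × 38,000/40,000 = $9,215.

$9,215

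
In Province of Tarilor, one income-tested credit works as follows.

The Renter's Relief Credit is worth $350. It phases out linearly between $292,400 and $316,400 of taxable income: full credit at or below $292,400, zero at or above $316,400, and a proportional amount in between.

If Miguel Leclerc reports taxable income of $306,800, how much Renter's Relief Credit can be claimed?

$140

Renter's Relief Credit: $306,800 is $14,400 into a $24,000 phase-out range, leaving 9,600/24,000 of the credit: $350 × 9,600/24,000 = $140.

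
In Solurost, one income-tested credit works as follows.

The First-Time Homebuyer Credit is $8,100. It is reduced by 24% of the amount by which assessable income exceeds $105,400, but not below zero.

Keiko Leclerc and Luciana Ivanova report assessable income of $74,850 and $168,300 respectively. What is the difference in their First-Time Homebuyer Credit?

Keiko ($74,850): First-Time Homebuyer Credit: $74,850 is at or below the $105,400 threshold, so the full $8,100 applies.
Luciana ($168,300): First-Time Homebuyer Credit: 24% of the $62,900 excess over $105,400 is $15,096 ≥ base, so the credit is $0.
Difference: |$8,100 − $0| = $8,100.

$8,100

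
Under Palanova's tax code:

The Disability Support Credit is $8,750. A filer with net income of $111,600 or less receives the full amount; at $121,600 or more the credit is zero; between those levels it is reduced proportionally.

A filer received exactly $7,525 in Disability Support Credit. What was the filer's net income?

$7,525 is 7,525/8,750 of the full $8,750, so 1,225/8,750 of the $10,000 range has been used: income = $111,600 + $10,000 × 1,225/8,750 = $113,000.

$113,000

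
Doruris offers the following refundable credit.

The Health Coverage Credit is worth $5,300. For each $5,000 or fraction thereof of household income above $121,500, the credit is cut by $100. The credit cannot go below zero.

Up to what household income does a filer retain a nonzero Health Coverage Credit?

After 52 increments the reduction is 52 × $100 = $5,200, leaving $100; one more increment wipes it out. Increment 52 ends at excess 52 × $5,000 = $260,000, so the highest qualifying income is $121,500 + $260,000 = $381,500.

$381,500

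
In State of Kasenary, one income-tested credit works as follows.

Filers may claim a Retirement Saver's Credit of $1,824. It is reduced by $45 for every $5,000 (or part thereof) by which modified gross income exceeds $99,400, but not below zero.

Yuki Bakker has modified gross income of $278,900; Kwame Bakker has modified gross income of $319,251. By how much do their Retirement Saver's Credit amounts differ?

Yuki ($278,900): Retirement Saver's Credit: income exceeds $99,400 by $179,500, which is 36 full-or-partial $5,000 increments; reduction = 36 × $45 = $1,620, leaving $204.
Kwame ($319,251): Retirement Saver's Credit: income exceeds $99,400 by $219,851 → 44 increments × $45 = $1,980 ≥ base, so the credit is $0.
Difference: |$204 − $0| = $204.

$204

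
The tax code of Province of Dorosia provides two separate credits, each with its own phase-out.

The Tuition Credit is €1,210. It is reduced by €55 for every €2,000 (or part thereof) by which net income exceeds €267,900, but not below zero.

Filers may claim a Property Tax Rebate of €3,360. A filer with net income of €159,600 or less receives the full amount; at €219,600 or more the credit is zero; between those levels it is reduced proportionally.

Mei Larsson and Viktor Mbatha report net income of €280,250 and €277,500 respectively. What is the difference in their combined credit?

Mei (€280,250): Tuition Credit: income exceeds €267,900 by €12,350, which is 7 full-or-partial €2,000 increments; reduction = 7 × €55 = €385, leaving €825. Property Tax Rebate: €280,250 is at or above €219,600, so the credit is €0. total €825 + €0 = €825
Viktor (€277,500): Tuition Credit: income exceeds €267,900 by €9,600, which is 5 full-or-partial €2,000 increments; reduction = 5 × €55 = €275, leaving €935. Property Tax Rebate: €277,500 is at or above €219,600, so the credit is €0. total €935 + €0 = €935
Difference: |€825 − €935| = €110.

€110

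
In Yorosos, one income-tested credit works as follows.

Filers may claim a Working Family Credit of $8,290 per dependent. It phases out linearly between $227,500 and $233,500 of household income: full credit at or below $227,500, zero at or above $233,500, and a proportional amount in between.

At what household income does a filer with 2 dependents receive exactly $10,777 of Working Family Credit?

Full credit = 2 × $8,290 = $16,580.
$10,777 is 10,777/16,580 of the full $16,580, so 5,803/16,580 of the $6,000 range has been used: income = $227,500 + $6,000 × 5,803/16,580 = $229,600.

$229,600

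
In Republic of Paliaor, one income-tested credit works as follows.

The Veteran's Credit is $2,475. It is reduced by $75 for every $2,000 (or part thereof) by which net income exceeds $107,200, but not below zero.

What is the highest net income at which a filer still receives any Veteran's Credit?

$171,200

After 32 increments the reduction is 32 × $75 = $2,400, leaving $75; one more increment wipes it out. Increment 32 ends at excess 32 × $2,000 = $64,000, so the highest qualifying income is $107,200 + $64,000 = $171,200.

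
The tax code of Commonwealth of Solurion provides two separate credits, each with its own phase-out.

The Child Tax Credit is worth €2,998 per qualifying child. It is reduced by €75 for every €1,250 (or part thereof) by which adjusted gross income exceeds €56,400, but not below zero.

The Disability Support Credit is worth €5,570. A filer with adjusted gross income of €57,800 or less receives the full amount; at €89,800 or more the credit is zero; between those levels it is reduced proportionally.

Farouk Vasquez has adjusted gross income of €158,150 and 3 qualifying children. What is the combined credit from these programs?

€2,844

Child Tax Credit: base = 3 × €2,998 = €8,994. income exceeds €56,400 by €101,750, which is 82 full-or-partial €1,250 increments; reduction = 82 × €75 = €6,150, leaving €2,844.
Disability Support Credit: €158,150 is at or above €89,800, so the credit is €0.
Total: €2,844 + €0 = €2,844.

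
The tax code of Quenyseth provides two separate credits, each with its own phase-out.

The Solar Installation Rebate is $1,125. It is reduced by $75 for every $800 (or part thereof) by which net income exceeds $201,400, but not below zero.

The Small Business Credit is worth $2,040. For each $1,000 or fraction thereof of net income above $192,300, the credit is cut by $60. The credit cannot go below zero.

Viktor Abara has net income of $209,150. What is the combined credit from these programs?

$1,395

Solar Installation Rebate: income exceeds $201,400 by $7,750, which is 10 full-or-partial $800 increments; reduction = 10 × $75 = $750, leaving $375.
Small Business Credit: income exceeds $192,300 by $16,850, which is 17 full-or-partial $1,000 increments; reduction = 17 × $60 = $1,020, leaving $1,020.
Total: $375 + $1,020 = $1,395.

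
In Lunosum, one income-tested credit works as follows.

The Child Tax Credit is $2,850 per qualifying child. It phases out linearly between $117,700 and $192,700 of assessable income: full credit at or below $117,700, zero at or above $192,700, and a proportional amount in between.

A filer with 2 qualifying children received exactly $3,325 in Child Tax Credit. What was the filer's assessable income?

Full credit = 2 × $2,850 = $5,700.
$3,325 is 3,325/5,700 of the full $5,700, so 2,375/5,700 of the $75,000 range has been used: income = $117,700 + $75,000 × 2,375/5,700 = $148,950.

$148,950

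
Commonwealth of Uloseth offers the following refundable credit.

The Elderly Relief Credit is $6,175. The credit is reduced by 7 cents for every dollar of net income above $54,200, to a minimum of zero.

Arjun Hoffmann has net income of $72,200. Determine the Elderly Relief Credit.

Elderly Relief Credit: 7% of the $18,000 excess over $54,200 is $1,260; credit = $6,175 − $1,260 = $4,915.

$4,915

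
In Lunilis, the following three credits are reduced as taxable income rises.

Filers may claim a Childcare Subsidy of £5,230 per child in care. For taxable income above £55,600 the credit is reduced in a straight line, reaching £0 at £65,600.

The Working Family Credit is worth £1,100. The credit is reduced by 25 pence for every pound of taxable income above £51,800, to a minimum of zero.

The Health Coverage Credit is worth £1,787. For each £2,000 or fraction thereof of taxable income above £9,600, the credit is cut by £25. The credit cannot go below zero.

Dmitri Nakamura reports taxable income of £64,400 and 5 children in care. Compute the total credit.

£4,225

Childcare Subsidy: base = 5 × £5,230 = £26,150. £64,400 is £8,800 into a £10,000 phase-out range, leaving 1,200/10,000 of the credit: £26,150 × 1,200/10,000 = £3,138.
Working Family Credit: 25% of the £12,600 excess over £51,800 is £3,150 ≥ base, so the credit is £0.
Health Coverage Credit: income exceeds £9,600 by £54,800, which is 28 full-or-partial £2,000 increments; reduction = 28 × £25 = £700, leaving £1,087.
Total: £3,138 + £0 + £1,087 = £4,225.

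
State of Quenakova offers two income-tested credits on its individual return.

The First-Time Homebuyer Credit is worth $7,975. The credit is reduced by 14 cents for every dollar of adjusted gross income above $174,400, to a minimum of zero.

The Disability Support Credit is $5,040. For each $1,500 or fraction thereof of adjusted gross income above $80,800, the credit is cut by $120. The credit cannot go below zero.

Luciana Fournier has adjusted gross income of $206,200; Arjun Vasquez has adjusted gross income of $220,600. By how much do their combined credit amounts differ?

Luciana ($206,200): First-Time Homebuyer Credit: 14% of the $31,800 excess over $174,400 is $4,452; credit = $7,975 − $4,452 = $3,523. Disability Support Credit: income exceeds $80,800 by $125,400 → 84 increments × $120 = $10,080 ≥ base, so the credit is $0. total $3,523 + $0 = $3,523
Arjun ($220,600): First-Time Homebuyer Credit: 14% of the $46,200 excess over $174,400 is $6,468; credit = $7,975 − $6,468 = $1,507. Disability Support Credit: income exceeds $80,800 by $139,800 → 94 increments × $120 = $11,280 ≥ base, so the credit is $0. total $1,507 + $0 = $1,507
Difference: |$3,523 − $1,507| = $2,016.

$2,016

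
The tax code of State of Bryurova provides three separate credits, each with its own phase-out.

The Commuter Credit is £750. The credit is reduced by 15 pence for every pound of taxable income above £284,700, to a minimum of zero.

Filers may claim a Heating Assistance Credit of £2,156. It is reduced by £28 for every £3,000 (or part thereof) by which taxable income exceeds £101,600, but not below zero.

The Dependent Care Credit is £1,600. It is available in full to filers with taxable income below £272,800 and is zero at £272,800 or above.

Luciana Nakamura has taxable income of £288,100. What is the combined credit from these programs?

£632

Commuter Credit: 15% of the £3,400 excess over £284,700 is £510; credit = £750 − £510 = £240.
Heating Assistance Credit: income exceeds £101,600 by £186,500, which is 63 full-or-partial £3,000 increments; reduction = 63 × £28 = £1,764, leaving £392.
Dependent Care Credit: £288,100 meets or exceeds the £272,800 cutoff, so the credit is £0.
Total: £240 + £392 + £0 = £632.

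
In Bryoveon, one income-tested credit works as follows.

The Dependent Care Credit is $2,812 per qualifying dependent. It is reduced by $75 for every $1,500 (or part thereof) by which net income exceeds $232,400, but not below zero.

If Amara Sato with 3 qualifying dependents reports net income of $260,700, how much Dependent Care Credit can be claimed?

$7,011

Dependent Care Credit: base = 3 × $2,812 = $8,436. income exceeds $232,400 by $28,300, which is 19 full-or-partial $1,500 increments; reduction = 19 × $75 = $1,425, leaving $7,011.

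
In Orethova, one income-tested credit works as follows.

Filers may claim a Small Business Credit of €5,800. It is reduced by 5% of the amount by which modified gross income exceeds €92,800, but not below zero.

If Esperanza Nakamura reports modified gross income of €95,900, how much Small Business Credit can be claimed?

Small Business Credit: 5% of the €3,100 excess over €92,800 is €155; credit = €5,800 − €155 = €5,645.

€5,645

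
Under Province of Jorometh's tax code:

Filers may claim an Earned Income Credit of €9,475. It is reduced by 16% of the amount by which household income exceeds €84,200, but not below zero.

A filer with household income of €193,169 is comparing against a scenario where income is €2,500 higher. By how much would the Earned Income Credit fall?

At €193,169 — 16% of the €108,969 excess over €84,200 is €17,435.04 ≥ base, so the credit is €0.
At €195,669 — 16% of the €111,469 excess over €84,200 is €17,835.04 ≥ base, so the credit is €0.
Lost: €0 − €0 = €0.

€0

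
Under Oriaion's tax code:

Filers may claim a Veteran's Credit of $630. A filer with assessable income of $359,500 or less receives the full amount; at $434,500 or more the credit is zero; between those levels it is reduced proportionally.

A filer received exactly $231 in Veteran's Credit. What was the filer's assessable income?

$231 is 231/630 of the full $630, so 399/630 of the $75,000 range has been used: income = $359,500 + $75,000 × 399/630 = $407,000.

$407,000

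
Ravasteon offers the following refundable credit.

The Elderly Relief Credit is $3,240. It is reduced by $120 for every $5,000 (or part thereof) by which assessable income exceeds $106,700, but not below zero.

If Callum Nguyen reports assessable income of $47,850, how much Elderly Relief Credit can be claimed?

$3,240

Elderly Relief Credit: $47,850 is at or below the $106,700 threshold, so the full $3,240 applies.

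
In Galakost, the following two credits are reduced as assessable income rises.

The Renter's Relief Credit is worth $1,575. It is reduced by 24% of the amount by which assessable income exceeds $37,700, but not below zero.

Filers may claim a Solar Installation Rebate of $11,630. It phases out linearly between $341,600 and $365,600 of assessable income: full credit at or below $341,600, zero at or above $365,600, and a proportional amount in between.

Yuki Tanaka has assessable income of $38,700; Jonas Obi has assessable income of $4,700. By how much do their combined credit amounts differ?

$240

Yuki ($38,700): Renter's Relief Credit: 24% of the $1,000 excess over $37,700 is $240; credit = $1,575 − $240 = $1,335. Solar Installation Rebate: $38,700 is at or below the $341,600 threshold, so the full $11,630 applies. total $1,335 + $11,630 = $12,965
Jonas ($4,700): Renter's Relief Credit: $4,700 is at or below the $37,700 threshold, so the full $1,575 applies. Solar Installation Rebate: $4,700 is at or below the $341,600 threshold, so the full $11,630 applies. total $1,575 + $11,630 = $13,205
Difference: |$12,965 − $13,205| = $240.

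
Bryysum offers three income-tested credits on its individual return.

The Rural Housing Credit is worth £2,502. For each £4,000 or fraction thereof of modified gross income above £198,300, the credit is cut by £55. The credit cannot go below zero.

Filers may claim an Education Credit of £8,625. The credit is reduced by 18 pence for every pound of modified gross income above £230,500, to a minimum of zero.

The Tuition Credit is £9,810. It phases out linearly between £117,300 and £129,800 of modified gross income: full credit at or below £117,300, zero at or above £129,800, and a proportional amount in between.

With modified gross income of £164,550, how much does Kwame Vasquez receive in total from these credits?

£11,127

Rural Housing Credit: £164,550 is at or below the £198,300 threshold, so the full £2,502 applies.
Education Credit: £164,550 is at or below the £230,500 threshold, so the full £8,625 applies.
Tuition Credit: £164,550 is at or above £129,800, so the credit is £0.
Total: £2,502 + £8,625 + £0 = £11,127.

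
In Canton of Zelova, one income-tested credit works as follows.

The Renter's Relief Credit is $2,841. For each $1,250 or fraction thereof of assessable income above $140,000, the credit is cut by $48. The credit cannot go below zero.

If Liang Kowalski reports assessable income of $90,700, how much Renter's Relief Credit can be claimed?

$2,841

Renter's Relief Credit: $90,700 is at or below the $140,000 threshold, so the full $2,841 applies.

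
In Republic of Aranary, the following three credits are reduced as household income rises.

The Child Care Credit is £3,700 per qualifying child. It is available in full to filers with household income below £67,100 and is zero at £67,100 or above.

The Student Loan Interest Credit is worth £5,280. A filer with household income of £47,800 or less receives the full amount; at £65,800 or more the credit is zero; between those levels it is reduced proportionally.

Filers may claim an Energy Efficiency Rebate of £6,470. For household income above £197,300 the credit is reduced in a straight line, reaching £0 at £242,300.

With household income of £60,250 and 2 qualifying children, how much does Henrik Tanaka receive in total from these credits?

£15,498

Child Care Credit: base = 2 × £3,700 = £7,400. £60,250 is below the £67,100 cutoff, so the full £7,400 applies.
Student Loan Interest Credit: £60,250 is £12,450 into a £18,000 phase-out range, leaving 5,550/18,000 of the credit: £5,280 × 5,550/18,000 = £1,628.
Energy Efficiency Rebate: £60,250 is at or below the £197,300 threshold, so the full £6,470 applies.
Total: £7,400 + £1,628 + £6,470 = £15,498.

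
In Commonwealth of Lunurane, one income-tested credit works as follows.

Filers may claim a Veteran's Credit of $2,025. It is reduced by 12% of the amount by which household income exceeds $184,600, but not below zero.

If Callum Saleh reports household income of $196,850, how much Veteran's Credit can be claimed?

$555

Veteran's Credit: 12% of the $12,250 excess over $184,600 is $1,470; credit = $2,025 − $1,470 = $555.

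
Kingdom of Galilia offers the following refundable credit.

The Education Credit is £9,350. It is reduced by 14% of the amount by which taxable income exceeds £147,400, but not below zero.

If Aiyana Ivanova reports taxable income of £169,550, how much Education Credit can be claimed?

£6,249

Education Credit: 14% of the £22,150 excess over £147,400 is £3,101; credit = £9,350 − £3,101 = £6,249.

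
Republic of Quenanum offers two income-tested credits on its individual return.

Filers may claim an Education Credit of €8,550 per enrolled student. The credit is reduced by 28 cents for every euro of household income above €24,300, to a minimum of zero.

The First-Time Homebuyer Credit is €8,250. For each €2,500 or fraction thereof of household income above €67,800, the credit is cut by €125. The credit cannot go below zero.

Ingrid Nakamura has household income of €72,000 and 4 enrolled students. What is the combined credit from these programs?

Education Credit: base = 4 × €8,550 = €34,200. 28% of the €47,700 excess over €24,300 is €13,356; credit = €34,200 − €13,356 = €20,844.
First-Time Homebuyer Credit: income exceeds €67,800 by €4,200, which is 2 full-or-partial €2,500 increments; reduction = 2 × €125 = €250, leaving €8,000.
Total: €20,844 + €8,000 = €28,844.

€28,844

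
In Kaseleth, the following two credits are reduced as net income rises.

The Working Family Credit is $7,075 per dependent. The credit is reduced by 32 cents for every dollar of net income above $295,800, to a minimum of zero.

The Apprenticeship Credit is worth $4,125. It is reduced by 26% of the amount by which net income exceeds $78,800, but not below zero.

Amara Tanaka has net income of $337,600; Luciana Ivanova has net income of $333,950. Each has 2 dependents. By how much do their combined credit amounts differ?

$1,168

Amara ($337,600): Working Family Credit: base = 2 × $7,075 = $14,150. 32% of the $41,800 excess over $295,800 is $13,376; credit = $14,150 − $13,376 = $774. Apprenticeship Credit: 26% of the $258,800 excess over $78,800 is $67,288 ≥ base, so the credit is $0. total $774 + $0 = $774
Luciana ($333,950): Working Family Credit: base = 2 × $7,075 = $14,150. 32% of the $38,150 excess over $295,800 is $12,208; credit = $14,150 − $12,208 = $1,942. Apprenticeship Credit: 26% of the $255,150 excess over $78,800 is $66,339 ≥ base, so the credit is $0. total $1,942 + $0 = $1,942
Difference: |$774 − $1,942| = $1,168.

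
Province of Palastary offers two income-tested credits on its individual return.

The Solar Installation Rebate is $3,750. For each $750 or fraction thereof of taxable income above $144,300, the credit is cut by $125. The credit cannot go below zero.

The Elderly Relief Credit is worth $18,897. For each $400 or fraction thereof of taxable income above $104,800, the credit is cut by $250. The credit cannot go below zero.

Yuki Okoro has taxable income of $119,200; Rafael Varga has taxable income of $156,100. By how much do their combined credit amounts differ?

$11,897

Yuki ($119,200): Solar Installation Rebate: $119,200 is at or below the $144,300 threshold, so the full $3,750 applies. Elderly Relief Credit: income exceeds $104,800 by $14,400, which is 36 full-or-partial $400 increments; reduction = 36 × $250 = $9,000, leaving $9,897. total $3,750 + $9,897 = $13,647
Rafael ($156,100): Solar Installation Rebate: income exceeds $144,300 by $11,800, which is 16 full-or-partial $750 increments; reduction = 16 × $125 = $2,000, leaving $1,750. Elderly Relief Credit: income exceeds $104,800 by $51,300 → 129 increments × $250 = $32,250 ≥ base, so the credit is $0. total $1,750 + $0 = $1,750
Difference: |$13,647 − $1,750| = $11,897.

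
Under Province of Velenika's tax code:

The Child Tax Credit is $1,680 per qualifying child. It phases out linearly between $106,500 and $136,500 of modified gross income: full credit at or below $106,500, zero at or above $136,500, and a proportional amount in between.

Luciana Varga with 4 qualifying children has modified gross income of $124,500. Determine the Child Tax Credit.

Child Tax Credit: base = 4 × $1,680 = $6,720. $124,500 is $18,000 into a $30,000 phase-out range, leaving 12,000/30,000 of the credit: $6,720 × 12,000/30,000 = $2,688.

$2,688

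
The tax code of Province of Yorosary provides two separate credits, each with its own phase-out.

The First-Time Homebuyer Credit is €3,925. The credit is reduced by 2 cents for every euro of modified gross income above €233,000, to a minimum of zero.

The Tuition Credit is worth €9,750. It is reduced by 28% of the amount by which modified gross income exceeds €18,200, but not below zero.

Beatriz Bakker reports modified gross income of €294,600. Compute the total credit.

First-Time Homebuyer Credit: 2% of the €61,600 excess over €233,000 is €1,232; credit = €3,925 − €1,232 = €2,693.
Tuition Credit: 28% of the €276,400 excess over €18,200 is €77,392 ≥ base, so the credit is €0.
Total: €2,693 + €0 = €2,693.

€2,693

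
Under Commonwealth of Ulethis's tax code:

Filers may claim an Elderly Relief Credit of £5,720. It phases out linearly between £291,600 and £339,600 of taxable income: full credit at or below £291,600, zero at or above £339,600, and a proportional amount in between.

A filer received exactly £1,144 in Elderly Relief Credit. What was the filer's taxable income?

£1,144 is 1,144/5,720 of the full £5,720, so 4,576/5,720 of the £48,000 range has been used: income = £291,600 + £48,000 × 4,576/5,720 = £330,000.

£330,000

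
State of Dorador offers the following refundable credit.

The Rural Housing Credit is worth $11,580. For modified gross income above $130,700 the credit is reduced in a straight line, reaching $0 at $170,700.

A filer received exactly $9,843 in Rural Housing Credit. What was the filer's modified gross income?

$9,843 is 9,843/11,580 of the full $11,580, so 1,737/11,580 of the $40,000 range has been used: income = $130,700 + $40,000 × 1,737/11,580 = $136,700.

$136,700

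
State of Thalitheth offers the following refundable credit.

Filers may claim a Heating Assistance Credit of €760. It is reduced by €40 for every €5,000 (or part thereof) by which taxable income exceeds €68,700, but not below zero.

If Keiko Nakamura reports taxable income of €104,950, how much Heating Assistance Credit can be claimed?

€440

Heating Assistance Credit: income exceeds €68,700 by €36,250, which is 8 full-or-partial €5,000 increments; reduction = 8 × €40 = €320, leaving €440.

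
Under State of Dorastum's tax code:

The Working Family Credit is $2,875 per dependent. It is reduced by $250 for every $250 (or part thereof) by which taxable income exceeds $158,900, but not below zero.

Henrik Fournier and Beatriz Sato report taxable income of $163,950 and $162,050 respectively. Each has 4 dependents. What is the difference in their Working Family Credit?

$2,000

Henrik ($163,950): Working Family Credit: base = 4 × $2,875 = $11,500. income exceeds $158,900 by $5,050, which is 21 full-or-partial $250 increments; reduction = 21 × $250 = $5,250, leaving $6,250.
Beatriz ($162,050): Working Family Credit: base = 4 × $2,875 = $11,500. income exceeds $158,900 by $3,150, which is 13 full-or-partial $250 increments; reduction = 13 × $250 = $3,250, leaving $8,250.
Difference: |$6,250 − $8,250| = $2,000.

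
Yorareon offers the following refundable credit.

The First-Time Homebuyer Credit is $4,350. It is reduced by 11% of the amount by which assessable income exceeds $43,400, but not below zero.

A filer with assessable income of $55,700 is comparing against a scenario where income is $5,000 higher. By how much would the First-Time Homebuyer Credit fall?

At $55,700 — 11% of the $12,300 excess over $43,400 is $1,353; credit = $4,350 − $1,353 = $2,997.
At $60,700 — 11% of the $17,300 excess over $43,400 is $1,903; credit = $4,350 − $1,903 = $2,447.
Lost: $2,997 − $2,447 = $550.

$550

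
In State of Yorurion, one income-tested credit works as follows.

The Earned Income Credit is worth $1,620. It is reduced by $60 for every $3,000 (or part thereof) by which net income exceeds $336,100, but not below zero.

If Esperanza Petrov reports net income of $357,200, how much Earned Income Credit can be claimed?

$1,140

Earned Income Credit: income exceeds $336,100 by $21,100, which is 8 full-or-partial $3,000 increments; reduction = 8 × $60 = $480, leaving $1,140.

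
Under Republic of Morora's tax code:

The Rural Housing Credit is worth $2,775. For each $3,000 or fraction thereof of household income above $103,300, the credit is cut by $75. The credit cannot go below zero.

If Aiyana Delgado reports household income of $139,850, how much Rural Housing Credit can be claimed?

$1,800

Rural Housing Credit: income exceeds $103,300 by $36,550, which is 13 full-or-partial $3,000 increments; reduction = 13 × $75 = $975, leaving $1,800.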